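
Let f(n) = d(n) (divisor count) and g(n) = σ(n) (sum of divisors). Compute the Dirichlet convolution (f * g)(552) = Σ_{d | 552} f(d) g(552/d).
(d * σ)(552) = 6552

Divisors of 552: [1, 2, 3, 4, 6, 8, 12, 23, 24, 46, 69, 92, 138, 184, 276, 552]. For each d | 552:
  d = 1: d(1) · σ(552/1) = 1 · 1440 = 1440
  d = 2: d(2) · σ(552/2) = 2 · 672 = 1344
  d = 3: d(3) · σ(552/3) = 2 · 360 = 720
  d = 4: d(4) · σ(552/4) = 3 · 288 = 864
  d = 6: d(6) · σ(552/6) = 4 · 168 = 672
  d = 8: d(8) · σ(552/8) = 4 · 96 = 384
  d = 12: d(12) · σ(552/12) = 6 · 72 = 432
  d = 23: d(23) · σ(552/23) = 2 · 60 = 120
  d = 24: d(24) · σ(552/24) = 8 · 24 = 192
  d = 46: d(46) · σ(552/46) = 4 · 28 = 112
  d = 69: d(69) · σ(552/69) = 4 · 15 = 60
  d = 92: d(92) · σ(552/92) = 6 · 12 = 72
  d = 138: d(138) · σ(552/138) = 8 · 7 = 56
  d = 184: d(184) · σ(552/184) = 8 · 4 = 32
  d = 276: d(276) · σ(552/276) = 12 · 3 = 36
  d = 552: d(552) · σ(552/552) = 16 · 1 = 16
Summing: (d * σ)(552) = 1440 + 1344 + 720 + 864 + 672 + 384 + 432 + 120 + 192 + 112 + 60 + 72 + 56 + 32 + 36 + 16 = 6552.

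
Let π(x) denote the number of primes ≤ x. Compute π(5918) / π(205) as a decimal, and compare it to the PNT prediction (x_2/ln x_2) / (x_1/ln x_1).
π(5918)/π(205) = 777/46 ≈ 16.8913;  PNT prediction ≈ 17.6918.

π(205) = 46 and π(5918) = 777, so π(5918)/π(205) ≈ 16.8913. The PNT-predicted ratio is (5918/ln(5918)) / (205/ln(205)) ≈ 17.6918. The two agree to within a few percent, as expected.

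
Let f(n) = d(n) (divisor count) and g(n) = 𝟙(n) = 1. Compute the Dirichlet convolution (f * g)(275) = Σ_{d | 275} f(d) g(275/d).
(d * 𝟙)(275) = 18

Divisors of 275: [1, 5, 11, 25, 55, 275]. For each d | 275:
  d = 1: d(1) · 𝟙(275/1) = 1 · 1 = 1
  d = 5: d(5) · 𝟙(275/5) = 2 · 1 = 2
  d = 11: d(11) · 𝟙(275/11) = 2 · 1 = 2
  d = 25: d(25) · 𝟙(275/25) = 3 · 1 = 3
  d = 55: d(55) · 𝟙(275/55) = 4 · 1 = 4
  d = 275: d(275) · 𝟙(275/275) = 6 · 1 = 6
Summing: (d * 𝟙)(275) = 1 + 2 + 2 + 3 + 4 + 6 = 18.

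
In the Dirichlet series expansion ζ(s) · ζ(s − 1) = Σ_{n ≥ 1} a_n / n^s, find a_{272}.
σ(272) = 558

In the product (Σ m^0/m^s)(Σ k / k^s) = Σ (Σ_{d | n} d) / n^s, the coefficient of 1/n^s is σ(n) = Σ_{d | n} d. For n = 272, divisors are [1, 2, 4, 8, 16, 17, 34, 68, 136, 272]; summing: σ(272) = 558.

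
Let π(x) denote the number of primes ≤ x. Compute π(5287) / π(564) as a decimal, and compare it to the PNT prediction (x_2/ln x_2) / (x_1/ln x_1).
π(5287)/π(564) = 701/103 ≈ 6.8058;  PNT prediction ≈ 6.9270.

π(564) = 103 and π(5287) = 701, so π(5287)/π(564) ≈ 6.8058. The PNT-predicted ratio is (5287/ln(5287)) / (564/ln(564)) ≈ 6.9270. The two agree to within a few percent, as expected.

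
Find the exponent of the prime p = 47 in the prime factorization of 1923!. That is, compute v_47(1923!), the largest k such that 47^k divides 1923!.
v_47(1923!) = 40

Legendre's formula: v_p(n!) = Σ_{k ≥ 1} ⌊n / p^k⌋. For p = 47, n = 1923, the terms are:
  ⌊1923/47^1⌋ = ⌊1923/47⌋ = 40
(the next term ⌊1923/47^2⌋ = 0, terminating the sum). Summing: v_47(1923!) = 40 = 40.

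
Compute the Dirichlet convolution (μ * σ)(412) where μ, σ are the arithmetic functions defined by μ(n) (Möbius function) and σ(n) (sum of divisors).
(μ * σ)(412) = 412

Divisors of 412: [1, 2, 4, 103, 206, 412]. For each d | 412:
  d = 1: μ(1) · σ(412/1) = 1 · 728 = 728
  d = 2: μ(2) · σ(412/2) = -1 · 312 = -312
  d = 4: μ(4) · σ(412/4) = 0 · 104 = 0
  d = 103: μ(103) · σ(412/103) = -1 · 7 = -7
  d = 206: μ(206) · σ(412/206) = 1 · 3 = 3
  d = 412: μ(412) · σ(412/412) = 0 · 1 = 0
Summing: (μ * σ)(412) = 728 + -312 + 0 + -7 + 3 + 0 = 412.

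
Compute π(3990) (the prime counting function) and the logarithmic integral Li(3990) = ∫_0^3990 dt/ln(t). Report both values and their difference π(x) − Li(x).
π(3990) = 550;  Li(3990) ≈ 564.16;  π(x) − Li(x) ≈ -14.16.

Direct count of primes ≤ 3990 gives π(3990) = 550. Numerical evaluation of the logarithmic integral gives Li(3990) ≈ 564.16. The difference π(x) − Li(x) ≈ -14.16 is typically negative for small/moderate x (Li(x) overestimates), though Littlewood's theorem shows this sign changes infinitely often.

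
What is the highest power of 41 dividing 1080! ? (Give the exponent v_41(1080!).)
v_41(1080!) = 26

Legendre's formula: v_p(n!) = Σ_{k ≥ 1} ⌊n / p^k⌋. For p = 41, n = 1080, the terms are:
  ⌊1080/41^1⌋ = ⌊1080/41⌋ = 26
(the next term ⌊1080/41^2⌋ = 0, terminating the sum). Summing: v_41(1080!) = 26 = 26.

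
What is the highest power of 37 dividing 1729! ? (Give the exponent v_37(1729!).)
v_37(1729!) = 47

Legendre's formula: v_p(n!) = Σ_{k ≥ 1} ⌊n / p^k⌋. For p = 37, n = 1729, the terms are:
  ⌊1729/37^1⌋ = ⌊1729/37⌋ = 46
  ⌊1729/37^2⌋ = ⌊1729/1369⌋ = 1
(the next term ⌊1729/37^3⌋ = 0, terminating the sum). Summing: v_37(1729!) = 46 + 1 = 47.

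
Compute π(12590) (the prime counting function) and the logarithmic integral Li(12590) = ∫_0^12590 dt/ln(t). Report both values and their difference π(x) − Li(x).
π(12590) = 1504;  Li(12590) ≈ 1523.75;  π(x) − Li(x) ≈ -19.75.

Direct count of primes ≤ 12590 gives π(12590) = 1504. Numerical evaluation of the logarithmic integral gives Li(12590) ≈ 1523.75. The difference π(x) − Li(x) ≈ -19.75 is typically negative for small/moderate x (Li(x) overestimates), though Littlewood's theorem shows this sign changes infinitely often.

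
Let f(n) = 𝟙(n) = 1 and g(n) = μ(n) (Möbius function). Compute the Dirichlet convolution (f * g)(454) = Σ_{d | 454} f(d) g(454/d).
(𝟙 * μ)(454) = 0

Divisors of 454: [1, 2, 227, 454]. For each d | 454:
  d = 1: 𝟙(1) · μ(454/1) = 1 · 1 = 1
  d = 2: 𝟙(2) · μ(454/2) = 1 · -1 = -1
  d = 227: 𝟙(227) · μ(454/227) = 1 · -1 = -1
  d = 454: 𝟙(454) · μ(454/454) = 1 · 1 = 1
Summing: (𝟙 * μ)(454) = 1 + -1 + -1 + 1 = 0.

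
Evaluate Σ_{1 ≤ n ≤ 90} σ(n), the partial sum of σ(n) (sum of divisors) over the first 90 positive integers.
Σ_{n ≤ 90} σ(n) = 6733

Compute σ(n) for each 1 ≤ n ≤ 90: σ(1) = 1, σ(2) = 3, σ(3) = 4, σ(4) = 7, σ(5) = 6, σ(6) = 12, σ(7) = 8, σ(8) = 15, σ(9) = 13, σ(10) = 18, σ(11) = 12, σ(12) = 28, σ(13) = 14, σ(14) = 24, σ(15) = 24, σ(16) = 31, σ(17) = 18, σ(18) = 39, σ(19) = 20, σ(20) = 42, σ(21) = 32, σ(22) = 36, σ(23) = 24, σ(24) = 60, σ(25) = 31, σ(26) = 42, σ(27) = 40, σ(28) = 56, σ(29) = 30, σ(30) = 72, σ(31) = 32, σ(32) = 63, σ(33) = 48, σ(34) = 54, σ(35) = 48, σ(36) = 91, σ(37) = 38, σ(38) = 60, σ(39) = 56, σ(40) = 90, σ(41) = 42, σ(42) = 96, σ(43) = 44, σ(44) = 84, σ(45) = 78, σ(46) = 72, σ(47) = 48, σ(48) = 124, σ(49) = 57, σ(50) = 93, σ(51) = 72, σ(52) = 98, σ(53) = 54, σ(54) = 120, σ(55) = 72, σ(56) = 120, σ(57) = 80, σ(58) = 90, σ(59) = 60, σ(60) = 168, σ(61) = 62, σ(62) = 96, σ(63) = 104, σ(64) = 127, σ(65) = 84, σ(66) = 144, σ(67) = 68, σ(68) = 126, σ(69) = 96, σ(70) = 144, σ(71) = 72, σ(72) = 195, σ(73) = 74, σ(74) = 114, σ(75) = 124, σ(76) = 140, σ(77) = 96, σ(78) = 168, σ(79) = 80, σ(80) = 186, σ(81) = 121, σ(82) = 126, σ(83) = 84, σ(84) = 224, σ(85) = 108, σ(86) = 132, σ(87) = 120, σ(88) = 180, σ(89) = 90, σ(90) = 234. Summing all 90 values: 6733. (Average order: Σ_{n ≤ x} σ(n) ~ (π²/12) x². For x = 90, (π²/12)·90² ≈ 6661.98.)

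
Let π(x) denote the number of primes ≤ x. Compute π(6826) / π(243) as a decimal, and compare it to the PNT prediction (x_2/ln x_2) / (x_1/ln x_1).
π(6826)/π(243) = 877/53 ≈ 16.5472;  PNT prediction ≈ 17.4778.

π(243) = 53 and π(6826) = 877, so π(6826)/π(243) ≈ 16.5472. The PNT-predicted ratio is (6826/ln(6826)) / (243/ln(243)) ≈ 17.4778. The two agree to within a few percent, as expected.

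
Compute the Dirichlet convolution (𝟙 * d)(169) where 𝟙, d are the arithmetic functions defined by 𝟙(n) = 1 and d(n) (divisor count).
(𝟙 * d)(169) = 6

Divisors of 169: [1, 13, 169]. For each d | 169:
  d = 1: 𝟙(1) · d(169/1) = 1 · 3 = 3
  d = 13: 𝟙(13) · d(169/13) = 1 · 2 = 2
  d = 169: 𝟙(169) · d(169/169) = 1 · 1 = 1
Summing: (𝟙 * d)(169) = 3 + 2 + 1 = 6.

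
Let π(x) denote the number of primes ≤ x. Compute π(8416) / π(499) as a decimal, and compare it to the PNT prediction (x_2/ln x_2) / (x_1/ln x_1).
π(8416)/π(499) = 1051/95 ≈ 11.0632;  PNT prediction ≈ 11.5934.

π(499) = 95 and π(8416) = 1051, so π(8416)/π(499) ≈ 11.0632. The PNT-predicted ratio is (8416/ln(8416)) / (499/ln(499)) ≈ 11.5934. The two agree to within a few percent, as expected.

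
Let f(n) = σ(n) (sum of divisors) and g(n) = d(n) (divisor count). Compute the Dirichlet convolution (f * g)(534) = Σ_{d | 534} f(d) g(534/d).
(σ * d)(534) = 2760

Divisors of 534: [1, 2, 3, 6, 89, 178, 267, 534]. For each d | 534:
  d = 1: σ(1) · d(534/1) = 1 · 8 = 8
  d = 2: σ(2) · d(534/2) = 3 · 4 = 12
  d = 3: σ(3) · d(534/3) = 4 · 4 = 16
  d = 6: σ(6) · d(534/6) = 12 · 2 = 24
  d = 89: σ(89) · d(534/89) = 90 · 4 = 360
  d = 178: σ(178) · d(534/178) = 270 · 2 = 540
  d = 267: σ(267) · d(534/267) = 360 · 2 = 720
  d = 534: σ(534) · d(534/534) = 1080 · 1 = 1080
Summing: (σ * d)(534) = 8 + 12 + 16 + 24 + 360 + 540 + 720 + 1080 = 2760.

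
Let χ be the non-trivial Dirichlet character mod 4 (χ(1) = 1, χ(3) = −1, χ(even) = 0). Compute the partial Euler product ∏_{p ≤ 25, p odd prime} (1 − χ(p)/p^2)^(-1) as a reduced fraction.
∏ = 7900068038863/8628726988800

The odd primes p ≤ 25 are [3, 5, 7, 11, 13, 17, 19, 23]. For each, χ(p) = 1 if p ≡ 1 mod 4, χ(p) = −1 if p ≡ 3 mod 4. Taking (1 − χ(p)/p^2)^(-1) = p^2/(p^2 − χ(p)): (1 − (-1)/3^2)^(-1) · (1 − (1)/5^2)^(-1) · (1 − (-1)/7^2)^(-1) · (1 − (-1)/11^2)^(-1) · (1 − (1)/13^2)^(-1) · (1 − (1)/17^2)^(-1) · (1 − (-1)/19^2)^(-1) · (1 − (-1)/23^2)^(-1) = 7900068038863/8628726988800.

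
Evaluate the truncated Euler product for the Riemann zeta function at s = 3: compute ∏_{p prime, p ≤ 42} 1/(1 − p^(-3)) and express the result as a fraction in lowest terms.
∏ = 146179583280100194365681354929/121615573969288081570641739776

The primes p ≤ 42 are [2, 3, 5, 7, 11, 13, 17, 19, 23, 29, 31, 37, 41]. For each prime, (1 − 1/p^3)^(-1) = p^3 / (p^3 − 1). The product is (1 − 1/2^3)^(-1), (1 − 1/3^3)^(-1), (1 − 1/5^3)^(-1), (1 − 1/7^3)^(-1), (1 − 1/11^3)^(-1), (1 − 1/13^3)^(-1), (1 − 1/17^3)^(-1), (1 − 1/19^3)^(-1), (1 − 1/23^3)^(-1), (1 − 1/29^3)^(-1), (1 − 1/31^3)^(-1), (1 − 1/37^3)^(-1), (1 − 1/41^3)^(-1) = ∏ p^3 / (p^3 − 1) = 146179583280100194365681354929/121615573969288081570641739776.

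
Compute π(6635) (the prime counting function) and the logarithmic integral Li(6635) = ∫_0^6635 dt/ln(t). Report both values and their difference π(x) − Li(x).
π(6635) = 855;  Li(6635) ≈ 872.98;  π(x) − Li(x) ≈ -17.98.

Direct count of primes ≤ 6635 gives π(6635) = 855. Numerical evaluation of the logarithmic integral gives Li(6635) ≈ 872.98. The difference π(x) − Li(x) ≈ -17.98 is typically negative for small/moderate x (Li(x) overestimates), though Littlewood's theorem shows this sign changes infinitely often.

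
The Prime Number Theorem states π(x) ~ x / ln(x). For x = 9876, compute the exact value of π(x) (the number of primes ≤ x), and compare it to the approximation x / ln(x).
π(9876) = 1218;  x/ln(x) ≈ 1073.73;  relative error ≈ 11.85%.

Directly count primes up to 9876: π(9876) = 1218. The PNT approximation gives 9876/ln(9876) ≈ 9876/9.19786 ≈ 1073.73. Relative error (π(x) − x/ln(x)) / π(x) ≈ 11.85%; the approximation is known to undercount slightly (Li(x) is a better estimate).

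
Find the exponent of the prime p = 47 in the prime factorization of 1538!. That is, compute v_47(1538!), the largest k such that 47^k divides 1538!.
v_47(1538!) = 32

Legendre's formula: v_p(n!) = Σ_{k ≥ 1} ⌊n / p^k⌋. For p = 47, n = 1538, the terms are:
  ⌊1538/47^1⌋ = ⌊1538/47⌋ = 32
(the next term ⌊1538/47^2⌋ = 0, terminating the sum). Summing: v_47(1538!) = 32 = 32.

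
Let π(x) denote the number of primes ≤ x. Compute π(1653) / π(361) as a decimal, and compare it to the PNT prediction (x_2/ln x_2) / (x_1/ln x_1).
π(1653)/π(361) = 259/72 ≈ 3.5972;  PNT prediction ≈ 3.6388.

π(361) = 72 and π(1653) = 259, so π(1653)/π(361) ≈ 3.5972. The PNT-predicted ratio is (1653/ln(1653)) / (361/ln(361)) ≈ 3.6388. The two agree to within a few percent, as expected.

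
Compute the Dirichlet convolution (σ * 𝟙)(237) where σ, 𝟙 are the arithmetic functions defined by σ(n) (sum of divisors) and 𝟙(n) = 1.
(σ * 𝟙)(237) = 405

Divisors of 237: [1, 3, 79, 237]. For each d | 237:
  d = 1: σ(1) · 𝟙(237/1) = 1 · 1 = 1
  d = 3: σ(3) · 𝟙(237/3) = 4 · 1 = 4
  d = 79: σ(79) · 𝟙(237/79) = 80 · 1 = 80
  d = 237: σ(237) · 𝟙(237/237) = 320 · 1 = 320
Summing: (σ * 𝟙)(237) = 1 + 4 + 80 + 320 = 405.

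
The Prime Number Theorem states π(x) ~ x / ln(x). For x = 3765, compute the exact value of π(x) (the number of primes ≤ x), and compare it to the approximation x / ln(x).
π(3765) = 523;  x/ln(x) ≈ 457.28;  relative error ≈ 12.57%.

Directly count primes up to 3765: π(3765) = 523. The PNT approximation gives 3765/ln(3765) ≈ 3765/8.23350 ≈ 457.28. Relative error (π(x) − x/ln(x)) / π(x) ≈ 12.57%; the approximation is known to undercount slightly (Li(x) is a better estimate).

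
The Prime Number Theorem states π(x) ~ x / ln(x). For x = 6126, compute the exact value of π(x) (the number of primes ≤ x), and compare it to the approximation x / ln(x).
π(6126) = 798;  x/ln(x) ≈ 702.50;  relative error ≈ 11.97%.

Directly count primes up to 6126: π(6126) = 798. The PNT approximation gives 6126/ln(6126) ≈ 6126/8.72030 ≈ 702.50. Relative error (π(x) − x/ln(x)) / π(x) ≈ 11.97%; the approximation is known to undercount slightly (Li(x) is a better estimate).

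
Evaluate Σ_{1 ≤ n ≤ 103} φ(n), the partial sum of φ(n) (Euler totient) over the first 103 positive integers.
Σ_{n ≤ 103} φ(n) = 3278

Compute φ(n) for each 1 ≤ n ≤ 103: φ(1) = 1, φ(2) = 1, φ(3) = 2, φ(4) = 2, φ(5) = 4, φ(6) = 2, φ(7) = 6, φ(8) = 4, φ(9) = 6, φ(10) = 4, φ(11) = 10, φ(12) = 4, φ(13) = 12, φ(14) = 6, φ(15) = 8, φ(16) = 8, φ(17) = 16, φ(18) = 6, φ(19) = 18, φ(20) = 8, φ(21) = 12, φ(22) = 10, φ(23) = 22, φ(24) = 8, φ(25) = 20, φ(26) = 12, φ(27) = 18, φ(28) = 12, φ(29) = 28, φ(30) = 8, φ(31) = 30, φ(32) = 16, φ(33) = 20, φ(34) = 16, φ(35) = 24, φ(36) = 12, φ(37) = 36, φ(38) = 18, φ(39) = 24, φ(40) = 16, φ(41) = 40, φ(42) = 12, φ(43) = 42, φ(44) = 20, φ(45) = 24, φ(46) = 22, φ(47) = 46, φ(48) = 16, φ(49) = 42, φ(50) = 20, φ(51) = 32, φ(52) = 24, φ(53) = 52, φ(54) = 18, φ(55) = 40, φ(56) = 24, φ(57) = 36, φ(58) = 28, φ(59) = 58, φ(60) = 16, φ(61) = 60, φ(62) = 30, φ(63) = 36, φ(64) = 32, φ(65) = 48, φ(66) = 20, φ(67) = 66, φ(68) = 32, φ(69) = 44, φ(70) = 24, φ(71) = 70, φ(72) = 24, φ(73) = 72, φ(74) = 36, φ(75) = 40, φ(76) = 36, φ(77) = 60, φ(78) = 24, φ(79) = 78, φ(80) = 32, φ(81) = 54, φ(82) = 40, φ(83) = 82, φ(84) = 24, φ(85) = 64, φ(86) = 42, φ(87) = 56, φ(88) = 40, φ(89) = 88, φ(90) = 24, φ(91) = 72, φ(92) = 44, φ(93) = 60, φ(94) = 46, φ(95) = 72, φ(96) = 32, φ(97) = 96, φ(98) = 42, φ(99) = 60, φ(100) = 40, φ(101) = 100, φ(102) = 32, φ(103) = 102. Summing all 103 values: 3278. (Average order: Σ_{n ≤ x} φ(n) ~ (3/π²) x². For x = 103, (3/π²)·103² ≈ 3224.75.)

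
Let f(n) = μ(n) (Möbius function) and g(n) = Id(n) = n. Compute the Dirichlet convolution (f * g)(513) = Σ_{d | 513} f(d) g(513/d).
(μ * Id)(513) = 324

Divisors of 513: [1, 3, 9, 19, 27, 57, 171, 513]. For each d | 513:
  d = 1: μ(1) · Id(513/1) = 1 · 513 = 513
  d = 3: μ(3) · Id(513/3) = -1 · 171 = -171
  d = 9: μ(9) · Id(513/9) = 0 · 57 = 0
  d = 19: μ(19) · Id(513/19) = -1 · 27 = -27
  d = 27: μ(27) · Id(513/27) = 0 · 19 = 0
  d = 57: μ(57) · Id(513/57) = 1 · 9 = 9
  d = 171: μ(171) · Id(513/171) = 0 · 3 = 0
  d = 513: μ(513) · Id(513/513) = 0 · 1 = 0
Summing: (μ * Id)(513) = 513 + -171 + 0 + -27 + 0 + 9 + 0 + 0 = 324.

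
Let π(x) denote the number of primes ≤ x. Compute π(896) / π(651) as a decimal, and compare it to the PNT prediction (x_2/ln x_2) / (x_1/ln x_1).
π(896)/π(651) = 154/118 ≈ 1.3051;  PNT prediction ≈ 1.3117.

π(651) = 118 and π(896) = 154, so π(896)/π(651) ≈ 1.3051. The PNT-predicted ratio is (896/ln(896)) / (651/ln(651)) ≈ 1.3117. The two agree to within a few percent, as expected.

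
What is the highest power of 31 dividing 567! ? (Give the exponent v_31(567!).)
v_31(567!) = 18

Legendre's formula: v_p(n!) = Σ_{k ≥ 1} ⌊n / p^k⌋. For p = 31, n = 567, the terms are:
  ⌊567/31^1⌋ = ⌊567/31⌋ = 18
(the next term ⌊567/31^2⌋ = 0, terminating the sum). Summing: v_31(567!) = 18 = 18.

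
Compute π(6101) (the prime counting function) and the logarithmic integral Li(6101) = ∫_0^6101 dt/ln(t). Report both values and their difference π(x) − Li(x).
π(6101) = 796;  Li(6101) ≈ 812.01;  π(x) − Li(x) ≈ -16.01.

Direct count of primes ≤ 6101 gives π(6101) = 796. Numerical evaluation of the logarithmic integral gives Li(6101) ≈ 812.01. The difference π(x) − Li(x) ≈ -16.01 is typically negative for small/moderate x (Li(x) overestimates), though Littlewood's theorem shows this sign changes infinitely often.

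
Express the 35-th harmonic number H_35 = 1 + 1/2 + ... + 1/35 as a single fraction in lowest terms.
H_35 = 54437269998109/13127595717600

Direct summation: H_35 = 1 + 1/2 + ... + 1/35. The least common denominator is lcm(1, ..., 35) = 144403552893600; over this denominator the numerator is 144403552893600 + 72201776446800 + 48134517631200 + 36100888223400 + 28880710578720 + 24067258815600 + 20629078984800 + 18050444111700 + 16044839210400 + 14440355289360 + 13127595717600 + 12033629407800 + 11107965607200 + 10314539492400 + 9626903526240 + 9025222055850 + 8494326640800 + 8022419605200 + 7600186994400 + 7220177644680 + 6876359661600 + 6563797858800 + 6278415343200 + 6016814703900 + 5776142115744 + 5553982803600 + 5348279736800 + 5157269746200 + 4979432858400 + 4813451763120 + 4658179125600 + 4512611027925 + 4375865239200 + 4247163320400 + 4125815796960 = 598809969979199, so H_35 = 598809969979199/144403552893600; reducing by gcd(598809969979199, 144403552893600) = 11 gives 54437269998109/13127595717600 ≈ 4.14678. (The PNT-adjacent estimate ln(35) + γ ≈ 4.13256 matches within O(1/n).)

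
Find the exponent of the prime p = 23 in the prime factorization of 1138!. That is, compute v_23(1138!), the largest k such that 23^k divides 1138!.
v_23(1138!) = 51

Legendre's formula: v_p(n!) = Σ_{k ≥ 1} ⌊n / p^k⌋. For p = 23, n = 1138, the terms are:
  ⌊1138/23^1⌋ = ⌊1138/23⌋ = 49
  ⌊1138/23^2⌋ = ⌊1138/529⌋ = 2
(the next term ⌊1138/23^3⌋ = 0, terminating the sum). Summing: v_23(1138!) = 49 + 2 = 51.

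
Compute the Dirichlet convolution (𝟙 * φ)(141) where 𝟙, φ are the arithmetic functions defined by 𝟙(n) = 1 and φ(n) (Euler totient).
(𝟙 * φ)(141) = 141

Divisors of 141: [1, 3, 47, 141]. For each d | 141:
  d = 1: 𝟙(1) · φ(141/1) = 1 · 92 = 92
  d = 3: 𝟙(3) · φ(141/3) = 1 · 46 = 46
  d = 47: 𝟙(47) · φ(141/47) = 1 · 2 = 2
  d = 141: 𝟙(141) · φ(141/141) = 1 · 1 = 1
Summing: (𝟙 * φ)(141) = 92 + 46 + 2 + 1 = 141.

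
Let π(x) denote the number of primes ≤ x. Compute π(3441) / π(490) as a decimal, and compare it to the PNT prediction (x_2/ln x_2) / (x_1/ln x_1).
π(3441)/π(490) = 481/93 ≈ 5.1720;  PNT prediction ≈ 5.3417.

π(490) = 93 and π(3441) = 481, so π(3441)/π(490) ≈ 5.1720. The PNT-predicted ratio is (3441/ln(3441)) / (490/ln(490)) ≈ 5.3417. The two agree to within a few percent, as expected.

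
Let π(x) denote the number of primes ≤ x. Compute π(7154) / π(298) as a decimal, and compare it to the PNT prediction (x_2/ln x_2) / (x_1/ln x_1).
π(7154)/π(298) = 915/62 ≈ 14.7581;  PNT prediction ≈ 15.4098.

π(298) = 62 and π(7154) = 915, so π(7154)/π(298) ≈ 14.7581. The PNT-predicted ratio is (7154/ln(7154)) / (298/ln(298)) ≈ 15.4098. The two agree to within a few percent, as expected.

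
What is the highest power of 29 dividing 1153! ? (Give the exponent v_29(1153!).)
v_29(1153!) = 40

Legendre's formula: v_p(n!) = Σ_{k ≥ 1} ⌊n / p^k⌋. For p = 29, n = 1153, the terms are:
  ⌊1153/29^1⌋ = ⌊1153/29⌋ = 39
  ⌊1153/29^2⌋ = ⌊1153/841⌋ = 1
(the next term ⌊1153/29^3⌋ = 0, terminating the sum). Summing: v_29(1153!) = 39 + 1 = 40.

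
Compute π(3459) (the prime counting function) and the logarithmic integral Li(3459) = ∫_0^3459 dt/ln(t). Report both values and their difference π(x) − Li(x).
π(3459) = 483;  Li(3459) ≈ 499.57;  π(x) − Li(x) ≈ -16.57.

Direct count of primes ≤ 3459 gives π(3459) = 483. Numerical evaluation of the logarithmic integral gives Li(3459) ≈ 499.57. The difference π(x) − Li(x) ≈ -16.57 is typically negative for small/moderate x (Li(x) overestimates), though Littlewood's theorem shows this sign changes infinitely often.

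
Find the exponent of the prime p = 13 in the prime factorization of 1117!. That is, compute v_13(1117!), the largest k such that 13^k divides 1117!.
v_13(1117!) = 91

Legendre's formula: v_p(n!) = Σ_{k ≥ 1} ⌊n / p^k⌋. For p = 13, n = 1117, the terms are:
  ⌊1117/13^1⌋ = ⌊1117/13⌋ = 85
  ⌊1117/13^2⌋ = ⌊1117/169⌋ = 6
(the next term ⌊1117/13^3⌋ = 0, terminating the sum). Summing: v_13(1117!) = 85 + 6 = 91.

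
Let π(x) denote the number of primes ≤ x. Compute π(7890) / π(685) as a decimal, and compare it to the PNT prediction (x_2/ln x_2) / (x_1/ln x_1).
π(7890)/π(685) = 997/124 ≈ 8.0403;  PNT prediction ≈ 8.3812.

π(685) = 124 and π(7890) = 997, so π(7890)/π(685) ≈ 8.0403. The PNT-predicted ratio is (7890/ln(7890)) / (685/ln(685)) ≈ 8.3812. The two agree to within a few percent, as expected.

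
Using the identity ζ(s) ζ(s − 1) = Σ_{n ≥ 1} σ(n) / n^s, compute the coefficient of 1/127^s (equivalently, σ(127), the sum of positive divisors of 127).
σ(127) = 128

In the product (Σ m^0/m^s)(Σ k / k^s) = Σ (Σ_{d | n} d) / n^s, the coefficient of 1/n^s is σ(n) = Σ_{d | n} d. For n = 127, divisors are [1, 127]; summing: σ(127) = 128.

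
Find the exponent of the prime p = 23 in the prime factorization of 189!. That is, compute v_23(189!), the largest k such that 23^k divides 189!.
v_23(189!) = 8

Legendre's formula: v_p(n!) = Σ_{k ≥ 1} ⌊n / p^k⌋. For p = 23, n = 189, the terms are:
  ⌊189/23^1⌋ = ⌊189/23⌋ = 8
(the next term ⌊189/23^2⌋ = 0, terminating the sum). Summing: v_23(189!) = 8 = 8.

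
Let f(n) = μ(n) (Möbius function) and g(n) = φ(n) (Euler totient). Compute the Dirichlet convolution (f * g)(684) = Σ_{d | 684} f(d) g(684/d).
(μ * φ)(684) = 68

Divisors of 684: [1, 2, 3, 4, 6, 9, 12, 18, 19, 36, 38, 57, 76, 114, 171, 228, 342, 684]. For each d | 684:
  d = 1: μ(1) · φ(684/1) = 1 · 216 = 216
  d = 2: μ(2) · φ(684/2) = -1 · 108 = -108
  d = 3: μ(3) · φ(684/3) = -1 · 72 = -72
  d = 4: μ(4) · φ(684/4) = 0 · 108 = 0
  d = 6: μ(6) · φ(684/6) = 1 · 36 = 36
  d = 9: μ(9) · φ(684/9) = 0 · 36 = 0
  d = 12: μ(12) · φ(684/12) = 0 · 36 = 0
  d = 18: μ(18) · φ(684/18) = 0 · 18 = 0
  d = 19: μ(19) · φ(684/19) = -1 · 12 = -12
  d = 36: μ(36) · φ(684/36) = 0 · 18 = 0
  d = 38: μ(38) · φ(684/38) = 1 · 6 = 6
  d = 57: μ(57) · φ(684/57) = 1 · 4 = 4
  d = 76: μ(76) · φ(684/76) = 0 · 6 = 0
  d = 114: μ(114) · φ(684/114) = -1 · 2 = -2
  d = 171: μ(171) · φ(684/171) = 0 · 2 = 0
  d = 228: μ(228) · φ(684/228) = 0 · 2 = 0
  d = 342: μ(342) · φ(684/342) = 0 · 1 = 0
  d = 684: μ(684) · φ(684/684) = 0 · 1 = 0
Summing: (μ * φ)(684) = 216 + -108 + -72 + 0 + 36 + 0 + 0 + 0 + -12 + 0 + 6 + 4 + 0 + -2 + 0 + 0 + 0 + 0 = 68.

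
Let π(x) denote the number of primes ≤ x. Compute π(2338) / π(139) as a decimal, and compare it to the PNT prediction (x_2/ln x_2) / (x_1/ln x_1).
π(2338)/π(139) = 345/34 ≈ 10.1471;  PNT prediction ≈ 10.6998.

π(139) = 34 and π(2338) = 345, so π(2338)/π(139) ≈ 10.1471. The PNT-predicted ratio is (2338/ln(2338)) / (139/ln(139)) ≈ 10.6998. The two agree to within a few percent, as expected.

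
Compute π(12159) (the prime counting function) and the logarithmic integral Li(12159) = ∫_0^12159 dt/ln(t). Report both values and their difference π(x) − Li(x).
π(12159) = 1455;  Li(12159) ≈ 1478.02;  π(x) − Li(x) ≈ -23.02.

Direct count of primes ≤ 12159 gives π(12159) = 1455. Numerical evaluation of the logarithmic integral gives Li(12159) ≈ 1478.02. The difference π(x) − Li(x) ≈ -23.02 is typically negative for small/moderate x (Li(x) overestimates), though Littlewood's theorem shows this sign changes infinitely often.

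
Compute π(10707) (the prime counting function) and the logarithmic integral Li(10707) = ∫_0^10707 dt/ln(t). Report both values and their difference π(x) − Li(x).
π(10707) = 1304;  Li(10707) ≈ 1322.61;  π(x) − Li(x) ≈ -18.61.

Direct count of primes ≤ 10707 gives π(10707) = 1304. Numerical evaluation of the logarithmic integral gives Li(10707) ≈ 1322.61. The difference π(x) − Li(x) ≈ -18.61 is typically negative for small/moderate x (Li(x) overestimates), though Littlewood's theorem shows this sign changes infinitely often.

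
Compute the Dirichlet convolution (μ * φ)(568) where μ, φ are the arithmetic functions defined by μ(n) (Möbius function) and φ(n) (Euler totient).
(μ * φ)(568) = 138

Divisors of 568: [1, 2, 4, 8, 71, 142, 284, 568]. For each d | 568:
  d = 1: μ(1) · φ(568/1) = 1 · 280 = 280
  d = 2: μ(2) · φ(568/2) = -1 · 140 = -140
  d = 4: μ(4) · φ(568/4) = 0 · 70 = 0
  d = 8: μ(8) · φ(568/8) = 0 · 70 = 0
  d = 71: μ(71) · φ(568/71) = -1 · 4 = -4
  d = 142: μ(142) · φ(568/142) = 1 · 2 = 2
  d = 284: μ(284) · φ(568/284) = 0 · 1 = 0
  d = 568: μ(568) · φ(568/568) = 0 · 1 = 0
Summing: (μ * φ)(568) = 280 + -140 + 0 + 0 + -4 + 2 + 0 + 0 = 138.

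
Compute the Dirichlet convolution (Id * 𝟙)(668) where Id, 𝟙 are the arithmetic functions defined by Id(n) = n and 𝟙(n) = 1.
(Id * 𝟙)(668) = 1176

Divisors of 668: [1, 2, 4, 167, 334, 668]. For each d | 668:
  d = 1: Id(1) · 𝟙(668/1) = 1 · 1 = 1
  d = 2: Id(2) · 𝟙(668/2) = 2 · 1 = 2
  d = 4: Id(4) · 𝟙(668/4) = 4 · 1 = 4
  d = 167: Id(167) · 𝟙(668/167) = 167 · 1 = 167
  d = 334: Id(334) · 𝟙(668/334) = 334 · 1 = 334
  d = 668: Id(668) · 𝟙(668/668) = 668 · 1 = 668
Summing: (Id * 𝟙)(668) = 1 + 2 + 4 + 167 + 334 + 668 = 1176.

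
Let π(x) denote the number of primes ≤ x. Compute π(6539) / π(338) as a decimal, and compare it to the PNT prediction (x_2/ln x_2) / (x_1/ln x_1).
π(6539)/π(338) = 844/68 ≈ 12.4118;  PNT prediction ≈ 12.8226.

π(338) = 68 and π(6539) = 844, so π(6539)/π(338) ≈ 12.4118. The PNT-predicted ratio is (6539/ln(6539)) / (338/ln(338)) ≈ 12.8226. The two agree to within a few percent, as expected.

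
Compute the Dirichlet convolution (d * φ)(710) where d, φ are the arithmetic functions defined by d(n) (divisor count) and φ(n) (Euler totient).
(d * φ)(710) = 1296

Divisors of 710: [1, 2, 5, 10, 71, 142, 355, 710]. For each d | 710:
  d = 1: d(1) · φ(710/1) = 1 · 280 = 280
  d = 2: d(2) · φ(710/2) = 2 · 280 = 560
  d = 5: d(5) · φ(710/5) = 2 · 70 = 140
  d = 10: d(10) · φ(710/10) = 4 · 70 = 280
  d = 71: d(71) · φ(710/71) = 2 · 4 = 8
  d = 142: d(142) · φ(710/142) = 4 · 4 = 16
  d = 355: d(355) · φ(710/355) = 4 · 1 = 4
  d = 710: d(710) · φ(710/710) = 8 · 1 = 8
Summing: (d * φ)(710) = 280 + 560 + 140 + 280 + 8 + 16 + 4 + 8 = 1296.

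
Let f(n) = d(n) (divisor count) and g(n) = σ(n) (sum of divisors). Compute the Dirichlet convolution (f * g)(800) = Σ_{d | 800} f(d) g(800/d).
(d * σ)(800) = 10074

Divisors of 800: [1, 2, 4, 5, 8, 10, 16, 20, 25, 32, 40, 50, 80, 100, 160, 200, 400, 800]. For each d | 800:
  d = 1: d(1) · σ(800/1) = 1 · 1953 = 1953
  d = 2: d(2) · σ(800/2) = 2 · 961 = 1922
  d = 4: d(4) · σ(800/4) = 3 · 465 = 1395
  d = 5: d(5) · σ(800/5) = 2 · 378 = 756
  d = 8: d(8) · σ(800/8) = 4 · 217 = 868
  d = 10: d(10) · σ(800/10) = 4 · 186 = 744
  d = 16: d(16) · σ(800/16) = 5 · 93 = 465
  d = 20: d(20) · σ(800/20) = 6 · 90 = 540
  d = 25: d(25) · σ(800/25) = 3 · 63 = 189
  d = 32: d(32) · σ(800/32) = 6 · 31 = 186
  d = 40: d(40) · σ(800/40) = 8 · 42 = 336
  d = 50: d(50) · σ(800/50) = 6 · 31 = 186
  d = 80: d(80) · σ(800/80) = 10 · 18 = 180
  d = 100: d(100) · σ(800/100) = 9 · 15 = 135
  d = 160: d(160) · σ(800/160) = 12 · 6 = 72
  d = 200: d(200) · σ(800/200) = 12 · 7 = 84
  d = 400: d(400) · σ(800/400) = 15 · 3 = 45
  d = 800: d(800) · σ(800/800) = 18 · 1 = 18
Summing: (d * σ)(800) = 1953 + 1922 + 1395 + 756 + 868 + 744 + 465 + 540 + 189 + 186 + 336 + 186 + 180 + 135 + 72 + 84 + 45 + 18 = 10074.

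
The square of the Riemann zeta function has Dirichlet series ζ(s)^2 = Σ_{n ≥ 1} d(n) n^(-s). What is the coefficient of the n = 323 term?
d(323) = 4

ζ(s)^2 = (Σ 1/m^s)(Σ 1/k^s). The coefficient of 1/n^s in the product is the number of ordered pairs (m, k) with mk = n, which equals d(n). For n = 323, divisors are [1, 17, 19, 323], so d(323) = 4.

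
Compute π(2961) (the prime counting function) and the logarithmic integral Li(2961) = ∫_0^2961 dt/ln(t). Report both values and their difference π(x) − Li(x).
π(2961) = 426;  Li(2961) ≈ 437.88;  π(x) − Li(x) ≈ -11.88.

Direct count of primes ≤ 2961 gives π(2961) = 426. Numerical evaluation of the logarithmic integral gives Li(2961) ≈ 437.88. The difference π(x) − Li(x) ≈ -11.88 is typically negative for small/moderate x (Li(x) overestimates), though Littlewood's theorem shows this sign changes infinitely often.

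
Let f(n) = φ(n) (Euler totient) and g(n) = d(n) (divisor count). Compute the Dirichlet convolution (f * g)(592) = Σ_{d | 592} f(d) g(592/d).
(φ * d)(592) = 1178

Divisors of 592: [1, 2, 4, 8, 16, 37, 74, 148, 296, 592]. For each d | 592:
  d = 1: φ(1) · d(592/1) = 1 · 10 = 10
  d = 2: φ(2) · d(592/2) = 1 · 8 = 8
  d = 4: φ(4) · d(592/4) = 2 · 6 = 12
  d = 8: φ(8) · d(592/8) = 4 · 4 = 16
  d = 16: φ(16) · d(592/16) = 8 · 2 = 16
  d = 37: φ(37) · d(592/37) = 36 · 5 = 180
  d = 74: φ(74) · d(592/74) = 36 · 4 = 144
  d = 148: φ(148) · d(592/148) = 72 · 3 = 216
  d = 296: φ(296) · d(592/296) = 144 · 2 = 288
  d = 592: φ(592) · d(592/592) = 288 · 1 = 288
Summing: (φ * d)(592) = 10 + 8 + 12 + 16 + 16 + 180 + 144 + 216 + 288 + 288 = 1178.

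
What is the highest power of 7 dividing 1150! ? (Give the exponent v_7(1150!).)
v_7(1150!) = 190

Legendre's formula: v_p(n!) = Σ_{k ≥ 1} ⌊n / p^k⌋. For p = 7, n = 1150, the terms are:
  ⌊1150/7^1⌋ = ⌊1150/7⌋ = 164
  ⌊1150/7^2⌋ = ⌊1150/49⌋ = 23
  ⌊1150/7^3⌋ = ⌊1150/343⌋ = 3
(the next term ⌊1150/7^4⌋ = 0, terminating the sum). Summing: v_7(1150!) = 164 + 23 + 3 = 190.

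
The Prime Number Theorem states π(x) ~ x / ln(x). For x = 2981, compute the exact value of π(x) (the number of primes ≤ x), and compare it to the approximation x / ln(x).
π(2981) = 429;  x/ln(x) ≈ 372.62;  relative error ≈ 13.14%.

Directly count primes up to 2981: π(2981) = 429. The PNT approximation gives 2981/ln(2981) ≈ 2981/8.00001 ≈ 372.62. Relative error (π(x) − x/ln(x)) / π(x) ≈ 13.14%; the approximation is known to undercount slightly (Li(x) is a better estimate).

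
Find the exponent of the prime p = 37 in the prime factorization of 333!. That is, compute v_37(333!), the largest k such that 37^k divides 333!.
v_37(333!) = 9

Legendre's formula: v_p(n!) = Σ_{k ≥ 1} ⌊n / p^k⌋. For p = 37, n = 333, the terms are:
  ⌊333/37^1⌋ = ⌊333/37⌋ = 9
(the next term ⌊333/37^2⌋ = 0, terminating the sum). Summing: v_37(333!) = 9 = 9.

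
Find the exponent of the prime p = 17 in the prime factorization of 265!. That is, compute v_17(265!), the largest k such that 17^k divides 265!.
v_17(265!) = 15

Legendre's formula: v_p(n!) = Σ_{k ≥ 1} ⌊n / p^k⌋. For p = 17, n = 265, the terms are:
  ⌊265/17^1⌋ = ⌊265/17⌋ = 15
(the next term ⌊265/17^2⌋ = 0, terminating the sum). Summing: v_17(265!) = 15 = 15.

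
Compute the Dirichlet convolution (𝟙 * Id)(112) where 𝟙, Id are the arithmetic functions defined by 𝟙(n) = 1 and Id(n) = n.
(𝟙 * Id)(112) = 248

Divisors of 112: [1, 2, 4, 7, 8, 14, 16, 28, 56, 112]. For each d | 112:
  d = 1: 𝟙(1) · Id(112/1) = 1 · 112 = 112
  d = 2: 𝟙(2) · Id(112/2) = 1 · 56 = 56
  d = 4: 𝟙(4) · Id(112/4) = 1 · 28 = 28
  d = 7: 𝟙(7) · Id(112/7) = 1 · 16 = 16
  d = 8: 𝟙(8) · Id(112/8) = 1 · 14 = 14
  d = 14: 𝟙(14) · Id(112/14) = 1 · 8 = 8
  d = 16: 𝟙(16) · Id(112/16) = 1 · 7 = 7
  d = 28: 𝟙(28) · Id(112/28) = 1 · 4 = 4
  d = 56: 𝟙(56) · Id(112/56) = 1 · 2 = 2
  d = 112: 𝟙(112) · Id(112/112) = 1 · 1 = 1
Summing: (𝟙 * Id)(112) = 112 + 56 + 28 + 16 + 14 + 8 + 7 + 4 + 2 + 1 = 248.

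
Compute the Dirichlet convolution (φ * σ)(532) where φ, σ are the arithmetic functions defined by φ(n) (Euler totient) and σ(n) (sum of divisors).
(φ * σ)(532) = 6384

Divisors of 532: [1, 2, 4, 7, 14, 19, 28, 38, 76, 133, 266, 532]. For each d | 532:
  d = 1: φ(1) · σ(532/1) = 1 · 1120 = 1120
  d = 2: φ(2) · σ(532/2) = 1 · 480 = 480
  d = 4: φ(4) · σ(532/4) = 2 · 160 = 320
  d = 7: φ(7) · σ(532/7) = 6 · 140 = 840
  d = 14: φ(14) · σ(532/14) = 6 · 60 = 360
  d = 19: φ(19) · σ(532/19) = 18 · 56 = 1008
  d = 28: φ(28) · σ(532/28) = 12 · 20 = 240
  d = 38: φ(38) · σ(532/38) = 18 · 24 = 432
  d = 76: φ(76) · σ(532/76) = 36 · 8 = 288
  d = 133: φ(133) · σ(532/133) = 108 · 7 = 756
  d = 266: φ(266) · σ(532/266) = 108 · 3 = 324
  d = 532: φ(532) · σ(532/532) = 216 · 1 = 216
Summing: (φ * σ)(532) = 1120 + 480 + 320 + 840 + 360 + 1008 + 240 + 432 + 288 + 756 + 324 + 216 = 6384.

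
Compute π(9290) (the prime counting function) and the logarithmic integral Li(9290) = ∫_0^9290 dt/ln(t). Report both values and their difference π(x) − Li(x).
π(9290) = 1150;  Li(9290) ≈ 1168.74;  π(x) − Li(x) ≈ -18.74.

Direct count of primes ≤ 9290 gives π(9290) = 1150. Numerical evaluation of the logarithmic integral gives Li(9290) ≈ 1168.74. The difference π(x) − Li(x) ≈ -18.74 is typically negative for small/moderate x (Li(x) overestimates), though Littlewood's theorem shows this sign changes infinitely often.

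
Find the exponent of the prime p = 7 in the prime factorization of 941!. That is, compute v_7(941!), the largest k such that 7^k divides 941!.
v_7(941!) = 155

Legendre's formula: v_p(n!) = Σ_{k ≥ 1} ⌊n / p^k⌋. For p = 7, n = 941, the terms are:
  ⌊941/7^1⌋ = ⌊941/7⌋ = 134
  ⌊941/7^2⌋ = ⌊941/49⌋ = 19
  ⌊941/7^3⌋ = ⌊941/343⌋ = 2
(the next term ⌊941/7^4⌋ = 0, terminating the sum). Summing: v_7(941!) = 134 + 19 + 2 = 155.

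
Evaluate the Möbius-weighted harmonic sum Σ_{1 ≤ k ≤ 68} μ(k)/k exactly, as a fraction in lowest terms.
Σ μ(k)/k = 1690811146852662245882/1309720258513377842646515

Values of μ(k) for 1 ≤ k ≤ 68: μ(1) = 1, μ(2) = -1, μ(3) = -1, μ(5) = -1, μ(6) = 1, μ(7) = -1, μ(10) = 1, μ(11) = -1, μ(13) = -1, μ(14) = 1, μ(15) = 1, μ(17) = -1, μ(19) = -1, μ(21) = 1, μ(22) = 1, μ(23) = -1, μ(26) = 1, μ(29) = -1, μ(30) = -1, μ(31) = -1, μ(33) = 1, μ(34) = 1, μ(35) = 1, μ(37) = -1, μ(38) = 1, μ(39) = 1, μ(41) = -1, μ(42) = -1, μ(43) = -1, μ(46) = 1, μ(47) = -1, μ(51) = 1, μ(53) = -1, μ(55) = 1, μ(57) = 1, μ(58) = 1, μ(59) = -1, μ(61) = -1, μ(62) = 1, μ(65) = 1, μ(66) = -1, μ(67) = -1, with μ = 0 on non-squarefree integers. Summing μ(k)/k for k where μ(k) ≠ 0 gives 1690811146852662245882/1309720258513377842646515 ≈ 0.0013. (PNT ⟺ this sum → 0 as n → ∞.)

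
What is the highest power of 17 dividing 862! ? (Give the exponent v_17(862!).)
v_17(862!) = 52

Legendre's formula: v_p(n!) = Σ_{k ≥ 1} ⌊n / p^k⌋. For p = 17, n = 862, the terms are:
  ⌊862/17^1⌋ = ⌊862/17⌋ = 50
  ⌊862/17^2⌋ = ⌊862/289⌋ = 2
(the next term ⌊862/17^3⌋ = 0, terminating the sum). Summing: v_17(862!) = 50 + 2 = 52.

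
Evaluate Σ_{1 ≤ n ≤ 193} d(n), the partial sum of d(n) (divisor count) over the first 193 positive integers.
Σ_{n ≤ 193} d(n) = 1049

Compute d(n) for each 1 ≤ n ≤ 193: d(1) = 1, d(2) = 2, d(3) = 2, d(4) = 3, d(5) = 2, d(6) = 4, d(7) = 2, d(8) = 4, d(9) = 3, d(10) = 4, d(11) = 2, d(12) = 6, d(13) = 2, d(14) = 4, d(15) = 4, d(16) = 5, d(17) = 2, d(18) = 6, d(19) = 2, d(20) = 6, d(21) = 4, d(22) = 4, d(23) = 2, d(24) = 8, d(25) = 3, d(26) = 4, d(27) = 4, d(28) = 6, d(29) = 2, d(30) = 8, d(31) = 2, d(32) = 6, d(33) = 4, d(34) = 4, d(35) = 4, d(36) = 9, d(37) = 2, d(38) = 4, d(39) = 4, d(40) = 8, d(41) = 2, d(42) = 8, d(43) = 2, d(44) = 6, d(45) = 6, d(46) = 4, d(47) = 2, d(48) = 10, d(49) = 3, d(50) = 6, d(51) = 4, d(52) = 6, d(53) = 2, d(54) = 8, d(55) = 4, d(56) = 8, d(57) = 4, d(58) = 4, d(59) = 2, d(60) = 12, d(61) = 2, d(62) = 4, d(63) = 6, d(64) = 7, d(65) = 4, d(66) = 8, d(67) = 2, d(68) = 6, d(69) = 4, d(70) = 8, d(71) = 2, d(72) = 12, d(73) = 2, d(74) = 4, d(75) = 6, d(76) = 6, d(77) = 4, d(78) = 8, d(79) = 2, d(80) = 10, d(81) = 5, d(82) = 4, d(83) = 2, d(84) = 12, d(85) = 4, d(86) = 4, d(87) = 4, d(88) = 8, d(89) = 2, d(90) = 12, d(91) = 4, d(92) = 6, d(93) = 4, d(94) = 4, d(95) = 4, d(96) = 12, d(97) = 2, d(98) = 6, d(99) = 6, d(100) = 9, d(101) = 2, d(102) = 8, d(103) = 2, d(104) = 8, d(105) = 8, d(106) = 4, d(107) = 2, d(108) = 12, d(109) = 2, d(110) = 8, d(111) = 4, d(112) = 10, d(113) = 2, d(114) = 8, d(115) = 4, d(116) = 6, d(117) = 6, d(118) = 4, d(119) = 4, d(120) = 16, d(121) = 3, d(122) = 4, d(123) = 4, d(124) = 6, d(125) = 4, d(126) = 12, d(127) = 2, d(128) = 8, d(129) = 4, d(130) = 8, d(131) = 2, d(132) = 12, d(133) = 4, d(134) = 4, d(135) = 8, d(136) = 8, d(137) = 2, d(138) = 8, d(139) = 2, d(140) = 12, d(141) = 4, d(142) = 4, d(143) = 4, d(144) = 15, d(145) = 4, d(146) = 4, d(147) = 6, d(148) = 6, d(149) = 2, d(150) = 12, d(151) = 2, d(152) = 8, d(153) = 6, d(154) = 8, d(155) = 4, d(156) = 12, d(157) = 2, d(158) = 4, d(159) = 4, d(160) = 12, d(161) = 4, d(162) = 10, d(163) = 2, d(164) = 6, d(165) = 8, d(166) = 4, d(167) = 2, d(168) = 16, d(169) = 3, d(170) = 8, d(171) = 6, d(172) = 6, d(173) = 2, d(174) = 8, d(175) = 6, d(176) = 10, d(177) = 4, d(178) = 4, d(179) = 2, d(180) = 18, d(181) = 2, d(182) = 8, d(183) = 4, d(184) = 8, d(185) = 4, d(186) = 8, d(187) = 4, d(188) = 6, d(189) = 8, d(190) = 8, d(191) = 2, d(192) = 14, d(193) = 2. Summing all 193 values: 1049. (Dirichlet's divisor formula: Σ_{n ≤ x} d(n) = x ln(x) + (2γ − 1) x + O(√x). For x = 193, the asymptotic estimate is ≈ 1045.50.)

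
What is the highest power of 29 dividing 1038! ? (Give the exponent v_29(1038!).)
v_29(1038!) = 36

Legendre's formula: v_p(n!) = Σ_{k ≥ 1} ⌊n / p^k⌋. For p = 29, n = 1038, the terms are:
  ⌊1038/29^1⌋ = ⌊1038/29⌋ = 35
  ⌊1038/29^2⌋ = ⌊1038/841⌋ = 1
(the next term ⌊1038/29^3⌋ = 0, terminating the sum). Summing: v_29(1038!) = 35 + 1 = 36.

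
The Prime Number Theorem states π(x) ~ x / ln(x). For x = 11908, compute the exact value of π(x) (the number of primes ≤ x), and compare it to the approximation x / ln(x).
π(11908) = 1426;  x/ln(x) ≈ 1268.84;  relative error ≈ 11.02%.

Directly count primes up to 11908: π(11908) = 1426. The PNT approximation gives 11908/ln(11908) ≈ 11908/9.38497 ≈ 1268.84. Relative error (π(x) − x/ln(x)) / π(x) ≈ 11.02%; the approximation is known to undercount slightly (Li(x) is a better estimate).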